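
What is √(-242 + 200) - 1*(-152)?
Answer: 152 + I*√42 ≈ 152.0 + 6.4807*I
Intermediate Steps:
√(-242 + 200) - 1*(-152) = √(-42) + 152 = I*√42 + 152 = 152 + I*√42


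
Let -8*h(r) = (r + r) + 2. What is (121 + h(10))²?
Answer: 223729/16 ≈ 13983.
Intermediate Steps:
h(r) = -¼ - r/4 (h(r) = -((r + r) + 2)/8 = -(2*r + 2)/8 = -(2 + 2*r)/8 = -¼ - r/4)
(121 + h(10))² = (121 + (-¼ - ¼*10))² = (121 + (-¼ - 5/2))² = (121 - 11/4)² = (473/4)² = 223729/16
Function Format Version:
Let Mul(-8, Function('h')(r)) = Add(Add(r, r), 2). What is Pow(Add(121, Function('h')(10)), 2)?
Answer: Rational(223729, 16) ≈ 13983.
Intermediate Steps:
Function('h')(r) = Add(Rational(-1, 4), Mul(Rational(-1, 4), r)) (Function('h')(r) = Mul(Rational(-1, 8), Add(Add(r, r), 2)) = Mul(Rational(-1, 8), Add(Mul(2, r), 2)) = Mul(Rational(-1, 8), Add(2, Mul(2, r))) = Add(Rational(-1, 4), Mul(Rational(-1, 4), r)))
Pow(Add(121, Function('h')(10)), 2) = Pow(Add(121, Add(Rational(-1, 4), Mul(Rational(-1, 4), 10))), 2) = Pow(Add(121, Add(Rational(-1, 4), Rational(-5, 2))), 2) = Pow(Add(121, Rational(-11, 4)), 2) = Pow(Rational(473, 4), 2) = Rational(223729, 16)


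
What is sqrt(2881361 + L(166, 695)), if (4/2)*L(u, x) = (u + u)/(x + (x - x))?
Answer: sqrt(1391769512395)/695 ≈ 1697.5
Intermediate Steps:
L(u, x) = u/x (L(u, x) = ((u + u)/(x + (x - x)))/2 = ((2*u)/(x + 0))/2 = ((2*u)/x)/2 = (2*u/x)/2 = u/x)
sqrt(2881361 + L(166, 695)) = sqrt(2881361 + 166/695) = sqrt(2002546061/695) = sqrt(1391769512395)/695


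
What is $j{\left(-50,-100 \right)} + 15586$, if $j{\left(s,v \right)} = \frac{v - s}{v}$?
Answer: $\frac{31173}{2} \approx 15587.0$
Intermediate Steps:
$j{\left(s,v \right)} = \frac{v - s}{v}$
$j{\left(-50,-100 \right)} + 15586 = \frac{-100 - -50}{-100} + 15586 = - \frac{-100 + 50}{100} + 15586 = \left(- \frac{1}{100}\right) \left(-50\right) + 15586 = \frac{1}{2} + 15586 = \frac{31173}{2}$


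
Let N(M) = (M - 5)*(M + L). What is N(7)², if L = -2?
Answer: 100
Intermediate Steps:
N(M) = (-5 + M)*(-2 + M) (N(M) = (M - 5)*(M - 2) = (-5 + M)*(-2 + M))
N(7)² = (10 + 7² - 7*7)² = (10 + 49 - 49)² = 10² = 100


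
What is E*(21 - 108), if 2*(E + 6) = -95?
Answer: 9309/2 ≈ 4654.5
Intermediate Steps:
E = -107/2 (E = -6 + (½)*(-95) = -6 - 95/2 = -107/2 ≈ -53.500)
E*(21 - 108) = -107*(21 - 108)/2 = -107/2*(-87) = 9309/2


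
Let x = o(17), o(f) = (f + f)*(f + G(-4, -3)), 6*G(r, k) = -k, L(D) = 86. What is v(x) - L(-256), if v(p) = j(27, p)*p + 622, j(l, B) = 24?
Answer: 14816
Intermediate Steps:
G(r, k) = -k/6 (G(r, k) = (-k)/6 = -k/6)
o(f) = 2*f*(½ + f) (o(f) = (f + f)*(f - ⅙*(-3)) = (2*f)*(f + ½) = (2*f)*(½ + f) = 2*f*(½ + f))
x = 595 (x = 17*(1 + 2*17) = 17*(1 + 34) = 17*35 = 595)
v(p) = 622 + 24*p (v(p) = 24*p + 622 = 622 + 24*p)
v(x) - L(-256) = (622 + 24*595) - 1*86 = (622 + 14280) - 86 = 14902 - 86 = 14816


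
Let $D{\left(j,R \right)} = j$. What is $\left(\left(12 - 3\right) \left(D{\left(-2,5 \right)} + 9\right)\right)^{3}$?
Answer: $250047$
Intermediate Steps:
$\left(\left(12 - 3\right) \left(D{\left(-2,5 \right)} + 9\right)\right)^{3} = \left(\left(12 - 3\right) \left(-2 + 9\right)\right)^{3} = \left(9 \cdot 7\right)^{3} = 63^{3} = 250047$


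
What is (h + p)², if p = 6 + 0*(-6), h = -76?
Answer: 4900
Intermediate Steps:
p = 6 (p = 6 + 0 = 6)
(h + p)² = (-76 + 6)² = (-70)² = 4900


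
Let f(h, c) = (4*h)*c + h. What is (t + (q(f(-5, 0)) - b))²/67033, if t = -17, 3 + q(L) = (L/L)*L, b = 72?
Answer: 9409/67033 ≈ 0.14036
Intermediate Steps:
f(h, c) = h + 4*c*h (f(h, c) = 4*c*h + h = h + 4*c*h)
q(L) = -3 + L (q(L) = -3 + (L/L)*L = -3 + 1*L = -3 + L)
(t + (q(f(-5, 0)) - b))²/67033 = (-17 + ((-3 - 5*(1 + 4*0)) - 1*72))²/67033 = (-17 + ((-3 - 5*(1 + 0)) - 72))²*(1/67033) = (-17 + ((-3 - 5*1) - 72))²*(1/67033) = (-17 + ((-3 - 5) - 72))²*(1/67033) = (-17 + (-8 - 72))²*(1/67033) = (-17 - 80)²*(1/67033) = (-97)²*(1/67033) = 9409*(1/67033) = 9409/67033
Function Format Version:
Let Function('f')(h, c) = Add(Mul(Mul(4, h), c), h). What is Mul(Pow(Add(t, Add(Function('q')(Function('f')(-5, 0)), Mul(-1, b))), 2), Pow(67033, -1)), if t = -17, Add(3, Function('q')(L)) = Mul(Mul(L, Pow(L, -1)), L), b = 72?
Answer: Rational(9409, 67033) ≈ 0.14036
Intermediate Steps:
Function('f')(h, c) = Add(h, Mul(4, c, h)) (Function('f')(h, c) = Add(Mul(4, c, h), h) = Add(h, Mul(4, c, h)))
Function('q')(L) = Add(-3, L) (Function('q')(L) = Add(-3, Mul(Mul(L, Pow(L, -1)), L)) = Add(-3, Mul(1, L)) = Add(-3, L))
Mul(Pow(Add(t, Add(Function('q')(Function('f')(-5, 0)), Mul(-1, b))), 2), Pow(67033, -1)) = Mul(Pow(Add(-17, Add(Add(-3, Mul(-5, Add(1, Mul(4, 0)))), Mul(-1, 72))), 2), Pow(67033, -1)) = Mul(Pow(Add(-17, Add(Add(-3, Mul(-5, Add(1, 0))), -72)), 2), Rational(1, 67033)) = Mul(Pow(Add(-17, Add(Add(-3, Mul(-5, 1)), -72)), 2), Rational(1, 67033)) = Mul(Pow(Add(-17, Add(Add(-3, -5), -72)), 2), Rational(1, 67033)) = Mul(Pow(Add(-17, Add(-8, -72)), 2), Rational(1, 67033)) = Mul(Pow(Add(-17, -80), 2), Rational(1, 67033)) = Mul(Pow(-97, 2), Rational(1, 67033)) = Mul(9409, Rational(1, 67033)) = Rational(9409, 67033)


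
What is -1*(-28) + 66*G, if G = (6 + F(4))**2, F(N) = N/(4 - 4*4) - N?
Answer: 634/3 ≈ 211.33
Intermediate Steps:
F(N) = -13*N/12 (F(N) = N/(4 - 16) - N = N/(-12) - N = N*(-1/12) - N = -N/12 - N = -13*N/12)
G = 25/9 (G = (6 - 13/12*4)**2 = (6 - 13/3)**2 = (5/3)**2 = 25/9 ≈ 2.7778)
-1*(-28) + 66*G = -1*(-28) + 66*(25/9) = 28 + 550/3 = 634/3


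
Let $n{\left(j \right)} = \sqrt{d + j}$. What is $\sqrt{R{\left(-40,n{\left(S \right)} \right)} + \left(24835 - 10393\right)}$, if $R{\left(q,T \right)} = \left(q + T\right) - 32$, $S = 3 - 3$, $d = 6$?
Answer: $\sqrt{14370 + \sqrt{6}} \approx 119.89$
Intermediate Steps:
$S = 0$
$n{\left(j \right)} = \sqrt{6 + j}$
$R{\left(q,T \right)} = -32 + T + q$ ($R{\left(q,T \right)} = \left(T + q\right) - 32 = -32 + T + q$)
$\sqrt{R{\left(-40,n{\left(S \right)} \right)} + \left(24835 - 10393\right)} = \sqrt{\left(-32 + \sqrt{6 + 0} - 40\right) + \left(24835 - 10393\right)} = \sqrt{\left(-32 + \sqrt{6} - 40\right) + \left(24835 - 10393\right)} = \sqrt{\left(-72 + \sqrt{6}\right) + 14442} = \sqrt{14370 + \sqrt{6}}$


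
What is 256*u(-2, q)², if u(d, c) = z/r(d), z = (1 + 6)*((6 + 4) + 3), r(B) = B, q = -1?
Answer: 529984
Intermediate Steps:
z = 91 (z = 7*(10 + 3) = 7*13 = 91)
u(d, c) = 91/d
256*u(-2, q)² = 256*(91/(-2))² = 256*(91*(-½))² = 256*(-91/2)² = 256*(8281/4) = 529984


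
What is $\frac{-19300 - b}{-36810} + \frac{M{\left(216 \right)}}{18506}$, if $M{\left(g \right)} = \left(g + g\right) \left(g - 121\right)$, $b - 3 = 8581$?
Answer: $\frac{26667154}{8963235} \approx 2.9752$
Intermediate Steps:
$b = 8584$ ($b = 3 + 8581 = 8584$)
$M{\left(g \right)} = 2 g \left(-121 + g\right)$
$\frac{-19300 - b}{-36810} + \frac{M{\left(216 \right)}}{18506} = \frac{-19300 - 8584}{-36810} + \frac{2 \cdot 216 \left(-121 + 216\right)}{18506} = \left(-19300 - 8584\right) \left(- \frac{1}{36810}\right) + 2 \cdot 216 \cdot 95 \cdot \frac{1}{18506} = \left(-27884\right) \left(- \frac{1}{36810}\right) + 41040 \cdot \frac{1}{18506} = \frac{13942}{18405} + \frac{1080}{487} = \frac{26667154}{8963235}$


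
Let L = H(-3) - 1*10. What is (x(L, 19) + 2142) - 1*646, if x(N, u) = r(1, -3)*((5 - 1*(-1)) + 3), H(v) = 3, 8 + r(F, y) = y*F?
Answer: 1397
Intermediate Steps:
r(F, y) = -8 + F*y (r(F, y) = -8 + y*F = -8 + F*y)
L = -7 (L = 3 - 1*10 = 3 - 10 = -7)
x(N, u) = -99 (x(N, u) = (-8 + 1*(-3))*((5 - 1*(-1)) + 3) = (-8 - 3)*((5 + 1) + 3) = -11*(6 + 3) = -11*9 = -99)
(x(L, 19) + 2142) - 1*646 = (-99 + 2142) - 1*646 = 2043 - 646 = 1397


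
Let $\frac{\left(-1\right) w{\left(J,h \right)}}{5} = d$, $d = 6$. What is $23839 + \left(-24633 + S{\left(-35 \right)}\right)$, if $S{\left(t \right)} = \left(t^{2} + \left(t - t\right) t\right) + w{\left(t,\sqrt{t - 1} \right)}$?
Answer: $401$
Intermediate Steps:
$w{\left(J,h \right)} = -30$ ($w{\left(J,h \right)} = \left(-5\right) 6 = -30$)
$S{\left(t \right)} = -30 + t^{2}$ ($S{\left(t \right)} = \left(t^{2} + \left(t - t\right) t\right) - 30 = \left(t^{2} + 0 t\right) - 30 = \left(t^{2} + 0\right) - 30 = t^{2} - 30 = -30 + t^{2}$)
$23839 + \left(-24633 + S{\left(-35 \right)}\right) = 23839 - \left(24663 - 1225\right) = 23839 + \left(-24633 + \left(-30 + 1225\right)\right) = 23839 + \left(-24633 + 1195\right) = 23839 - 23438 = 401$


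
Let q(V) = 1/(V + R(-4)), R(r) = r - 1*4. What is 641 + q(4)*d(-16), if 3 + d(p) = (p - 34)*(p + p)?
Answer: 967/4 ≈ 241.75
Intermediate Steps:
R(r) = -4 + r (R(r) = r - 4 = -4 + r)
q(V) = 1/(-8 + V) (q(V) = 1/(V + (-4 - 4)) = 1/(V - 8) = 1/(-8 + V))
d(p) = -3 + 2*p*(-34 + p) (d(p) = -3 + (p - 34)*(p + p) = -3 + (-34 + p)*(2*p) = -3 + 2*p*(-34 + p))
641 + q(4)*d(-16) = 641 + (-3 - 68*(-16) + 2*(-16)²)/(-8 + 4) = 641 + (-3 + 1088 + 2*256)/(-4) = 641 - (-3 + 1088 + 512)/4 = 641 - ¼*1597 = 641 - 1597/4 = 967/4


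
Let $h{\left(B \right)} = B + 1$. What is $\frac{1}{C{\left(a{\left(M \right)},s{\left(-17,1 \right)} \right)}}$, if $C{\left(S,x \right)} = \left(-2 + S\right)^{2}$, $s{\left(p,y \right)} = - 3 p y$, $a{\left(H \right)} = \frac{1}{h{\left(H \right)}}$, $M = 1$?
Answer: $\frac{4}{9} \approx 0.44444$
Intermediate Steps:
$h{\left(B \right)} = 1 + B$
$a{\left(H \right)} = \frac{1}{1 + H}$
$s{\left(p,y \right)} = - 3 p y$
$\frac{1}{C{\left(a{\left(M \right)},s{\left(-17,1 \right)} \right)}} = \frac{1}{\left(-2 + \frac{1}{1 + 1}\right)^{2}} = \frac{1}{\left(-2 + \frac{1}{2}\right)^{2}} = \frac{1}{\left(- \frac{3}{2}\right)^{2}} = \frac{1}{\frac{9}{4}} = \frac{4}{9}$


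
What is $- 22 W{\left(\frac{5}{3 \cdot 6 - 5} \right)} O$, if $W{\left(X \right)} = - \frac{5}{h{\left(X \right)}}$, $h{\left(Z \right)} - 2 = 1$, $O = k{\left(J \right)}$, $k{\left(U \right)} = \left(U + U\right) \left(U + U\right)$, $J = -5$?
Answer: $\frac{11000}{3} \approx 3666.7$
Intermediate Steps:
$k{\left(U \right)} = 4 U^{2}$ ($k{\left(U \right)} = 2 U 2 U = 4 U^{2}$)
$O = 100$ ($O = 4 \left(-5\right)^{2} = 4 \cdot 25 = 100$)
$h{\left(Z \right)} = 3$ ($h{\left(Z \right)} = 2 + 1 = 3$)
$W{\left(X \right)} = - \frac{5}{3}$
$- 22 W{\left(\frac{5}{3 \cdot 6 - 5} \right)} O = \left(-22\right) \left(- \frac{5}{3}\right) 100 = \frac{110}{3} \cdot 100 = \frac{11000}{3}$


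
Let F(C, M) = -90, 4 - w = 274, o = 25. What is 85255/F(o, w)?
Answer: -17051/18 ≈ -947.28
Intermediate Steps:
w = -270 (w = 4 - 1*274 = 4 - 274 = -270)
85255/F(o, w) = 85255/(-90) = 85255*(-1/90) = -17051/18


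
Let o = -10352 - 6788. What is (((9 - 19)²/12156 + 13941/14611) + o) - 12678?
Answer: -1323960823148/44402829 ≈ -29817.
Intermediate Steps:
o = -17140
(((9 - 19)²/12156 + 13941/14611) + o) - 12678 = (((9 - 19)²/12156 + 13941/14611) - 17140) - 12678 = (((-10)²*(1/12156) + 13941*(1/14611)) - 17140) - 12678 = ((100*(1/12156) + 13941/14611) - 17140) - 12678 = ((25/3039 + 13941/14611) - 17140) - 12678 = (42731974/44402829 - 17140) - 12678 = -761021757086/44402829 - 12678 = -1323960823148/44402829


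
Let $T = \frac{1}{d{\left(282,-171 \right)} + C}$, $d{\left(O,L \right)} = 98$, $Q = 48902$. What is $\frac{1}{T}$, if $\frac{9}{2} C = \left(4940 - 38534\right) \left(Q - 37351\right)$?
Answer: $- \frac{258695902}{3} \approx -8.6232 \cdot 10^{7}$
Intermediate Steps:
$C = - \frac{258696196}{3}$ ($C = \frac{2 \left(4940 - 38534\right) \left(48902 - 37351\right)}{9} = \frac{2 \left(\left(-33594\right) 11551\right)}{9} = \frac{2}{9} \left(-388044294\right) = - \frac{258696196}{3} \approx -8.6232 \cdot 10^{7}$)
$T = - \frac{3}{258695902}$ ($T = \frac{1}{98 - \frac{258696196}{3}} = \frac{1}{- \frac{258695902}{3}} = - \frac{3}{258695902} \approx -1.1597 \cdot 10^{-8}$)
$\frac{1}{T} = \frac{1}{- \frac{3}{258695902}} = - \frac{258695902}{3}$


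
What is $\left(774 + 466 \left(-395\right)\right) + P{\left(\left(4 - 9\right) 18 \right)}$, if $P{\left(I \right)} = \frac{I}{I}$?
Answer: $-183295$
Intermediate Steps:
$P{\left(I \right)} = 1$
$\left(774 + 466 \left(-395\right)\right) + P{\left(\left(4 - 9\right) 18 \right)} = \left(774 + 466 \left(-395\right)\right) + 1 = \left(774 - 184070\right) + 1 = -183296 + 1 = -183295$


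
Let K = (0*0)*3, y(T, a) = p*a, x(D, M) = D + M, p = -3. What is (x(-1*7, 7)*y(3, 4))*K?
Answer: 0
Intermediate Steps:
y(T, a) = -3*a
K = 0 (K = 0*3 = 0)
(x(-1*7, 7)*y(3, 4))*K = ((-1*7 + 7)*(-3*4))*0 = ((-7 + 7)*(-12))*0 = (0*(-12))*0 = 0*0 = 0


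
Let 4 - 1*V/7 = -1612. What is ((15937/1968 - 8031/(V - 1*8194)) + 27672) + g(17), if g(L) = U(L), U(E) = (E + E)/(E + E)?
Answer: 84920806655/3068112 ≈ 27679.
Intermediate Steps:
V = 11312 (V = 28 - 7*(-1612) = 28 + 11284 = 11312)
U(E) = 1 (U(E) = (2*E)/((2*E)) = (2*E)*(1/(2*E)) = 1)
g(L) = 1
((15937/1968 - 8031/(V - 1*8194)) + 27672) + g(17) = ((15937/1968 - 8031/(11312 - 1*8194)) + 27672) + 1 = ((15937*(1/1968) - 8031/(11312 - 8194)) + 27672) + 1 = ((15937/1968 - 8031/3118) + 27672) + 1 = (16943279/3068112 + 27672) + 1 = 84917738543/3068112 + 1 = 84920806655/3068112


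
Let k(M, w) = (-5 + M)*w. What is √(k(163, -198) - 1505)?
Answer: I*√32789 ≈ 181.08*I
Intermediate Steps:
k(M, w) = w*(-5 + M)
√(k(163, -198) - 1505) = √(-198*(-5 + 163) - 1505) = √(-198*158 - 1505) = √(-31284 - 1505) = √(-32789) = I*√32789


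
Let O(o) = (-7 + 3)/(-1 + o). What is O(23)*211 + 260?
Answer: 2438/11 ≈ 221.64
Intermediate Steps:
O(o) = -4/(-1 + o)
O(23)*211 + 260 = -4/(-1 + 23)*211 + 260 = -4/22*211 + 260 = -4*1/22*211 + 260 = -2/11*211 + 260 = -422/11 + 260 = 2438/11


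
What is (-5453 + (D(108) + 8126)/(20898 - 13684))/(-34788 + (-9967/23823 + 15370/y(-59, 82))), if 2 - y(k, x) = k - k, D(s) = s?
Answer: 234237908421/1164492421376 ≈ 0.20115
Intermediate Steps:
y(k, x) = 2 (y(k, x) = 2 - (k - k) = 2 - 1*0 = 2 + 0 = 2)
(-5453 + (D(108) + 8126)/(20898 - 13684))/(-34788 + (-9967/23823 + 15370/y(-59, 82))) = (-5453 + (108 + 8126)/(20898 - 13684))/(-34788 + (-9967/23823 + 15370/2)) = (-5453 + 8234/7214)/(-34788 + (-9967*1/23823 + 15370*(1/2))) = (-5453 + 8234*(1/7214))/(-34788 + (-9967/23823 + 7685)) = (-5453 + 4117/3607)/(-34788 + 183069788/23823) = -19664854/(3607*(-645684736/23823)) = -19664854/3607*(-23823/645684736) = 234237908421/1164492421376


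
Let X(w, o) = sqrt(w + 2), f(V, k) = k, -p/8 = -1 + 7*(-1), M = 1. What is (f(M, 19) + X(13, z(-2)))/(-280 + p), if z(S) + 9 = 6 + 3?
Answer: -19/216 - sqrt(15)/216 ≈ -0.10589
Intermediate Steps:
p = 64 (p = -8*(-1 + 7*(-1)) = -8*(-1 - 7) = -8*(-8) = 64)
z(S) = 0 (z(S) = -9 + (6 + 3) = -9 + 9 = 0)
X(w, o) = sqrt(2 + w)
(f(M, 19) + X(13, z(-2)))/(-280 + p) = (19 + sqrt(2 + 13))/(-280 + 64) = (19 + sqrt(15))/(-216) = (19 + sqrt(15))*(-1/216) = -19/216 - sqrt(15)/216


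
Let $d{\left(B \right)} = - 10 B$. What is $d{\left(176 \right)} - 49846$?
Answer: $-51606$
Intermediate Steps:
$d{\left(176 \right)} - 49846 = \left(-10\right) 176 - 49846 = -1760 - 49846 = -51606$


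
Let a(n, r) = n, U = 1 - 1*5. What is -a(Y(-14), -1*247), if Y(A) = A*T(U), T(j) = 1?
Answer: 14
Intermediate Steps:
U = -4 (U = 1 - 5 = -4)
Y(A) = A (Y(A) = A*1 = A)
-a(Y(-14), -1*247) = -1*(-14) = 14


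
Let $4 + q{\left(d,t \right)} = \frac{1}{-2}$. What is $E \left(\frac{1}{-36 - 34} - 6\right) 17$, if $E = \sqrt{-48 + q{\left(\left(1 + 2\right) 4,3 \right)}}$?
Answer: $- \frac{7157 i \sqrt{210}}{140} \approx - 740.82 i$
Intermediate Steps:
$q{\left(d,t \right)} = - \frac{9}{2}$ ($q{\left(d,t \right)} = -4 + \frac{1}{-2} = -4 - \frac{1}{2} = - \frac{9}{2}$)
$E = \frac{i \sqrt{210}}{2}$ ($E = \sqrt{-48 - \frac{9}{2}} = \sqrt{- \frac{105}{2}} = \frac{i \sqrt{210}}{2} \approx 7.2457 i$)
$E \left(\frac{1}{-36 - 34} - 6\right) 17 = \frac{i \sqrt{210}}{2} \left(\frac{1}{-36 - 34} - 6\right) 17 = \frac{i \sqrt{210}}{2} \left(\frac{1}{-70} - 6\right) 17 = \frac{i \sqrt{210}}{2} \left(- \frac{1}{70} - 6\right) 17 = \frac{i \sqrt{210}}{2} \left(- \frac{421}{70}\right) 17 = - \frac{421 i \sqrt{210}}{140} \cdot 17 = - \frac{7157 i \sqrt{210}}{140}$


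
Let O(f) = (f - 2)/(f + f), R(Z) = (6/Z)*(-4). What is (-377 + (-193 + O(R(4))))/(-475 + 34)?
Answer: 244/189 ≈ 1.2910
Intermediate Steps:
R(Z) = -24/Z
O(f) = (-2 + f)/(2*f) (O(f) = (-2 + f)/((2*f)) = (-2 + f)*(1/(2*f)) = (-2 + f)/(2*f))
(-377 + (-193 + O(R(4))))/(-475 + 34) = (-377 + (-193 + (-2 - 24/4)/(2*((-24/4)))))/(-475 + 34) = (-377 + (-193 + (-2 - 24*¼)/(2*((-24*¼)))))/(-441) = (-377 + (-193 + (½)*(-2 - 6)/(-6)))*(-1/441) = (-377 + (-193 + (½)*(-⅙)*(-8)))*(-1/441) = (-377 + (-193 + ⅔))*(-1/441) = (-377 - 577/3)*(-1/441) = -1708/3*(-1/441) = 244/189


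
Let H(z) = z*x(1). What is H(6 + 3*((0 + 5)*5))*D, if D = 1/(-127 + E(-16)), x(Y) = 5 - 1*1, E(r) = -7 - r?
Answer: -162/59 ≈ -2.7458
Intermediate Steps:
x(Y) = 4 (x(Y) = 5 - 1 = 4)
H(z) = 4*z (H(z) = z*4 = 4*z)
D = -1/118 (D = 1/(-127 + (-7 - 1*(-16))) = 1/(-127 + (-7 + 16)) = 1/(-127 + 9) = 1/(-118) = -1/118 ≈ -0.0084746)
H(6 + 3*((0 + 5)*5))*D = (4*(6 + 3*((0 + 5)*5)))*(-1/118) = (4*(6 + 3*(5*5)))*(-1/118) = (4*(6 + 3*25))*(-1/118) = (4*(6 + 75))*(-1/118) = (4*81)*(-1/118) = 324*(-1/118) = -162/59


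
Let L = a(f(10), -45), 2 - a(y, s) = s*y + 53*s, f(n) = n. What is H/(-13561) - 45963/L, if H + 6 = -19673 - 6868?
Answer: -547990404/38472557 ≈ -14.244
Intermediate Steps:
a(y, s) = 2 - 53*s - s*y (a(y, s) = 2 - (s*y + 53*s) = 2 - (53*s + s*y) = 2 + (-53*s - s*y) = 2 - 53*s - s*y)
L = 2837 (L = 2 - 53*(-45) - 1*(-45)*10 = 2 + 2385 + 450 = 2837)
H = -26547 (H = -6 + (-19673 - 6868) = -6 - 26541 = -26547)
H/(-13561) - 45963/L = -26547/(-13561) - 45963/2837 = -26547*(-1/13561) - 45963*1/2837 = 26547/13561 - 45963/2837 = -547990404/38472557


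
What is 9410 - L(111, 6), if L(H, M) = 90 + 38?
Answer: 9282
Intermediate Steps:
L(H, M) = 128
9410 - L(111, 6) = 9410 - 1*128 = 9410 - 128 = 9282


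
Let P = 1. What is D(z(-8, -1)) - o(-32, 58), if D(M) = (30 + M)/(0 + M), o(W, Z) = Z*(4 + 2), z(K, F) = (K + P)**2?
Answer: -16973/49 ≈ -346.39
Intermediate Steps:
z(K, F) = (1 + K)**2 (z(K, F) = (K + 1)**2 = (1 + K)**2)
o(W, Z) = 6*Z (o(W, Z) = Z*6 = 6*Z)
D(M) = (30 + M)/M
D(z(-8, -1)) - o(-32, 58) = (30 + (1 - 8)**2)/((1 - 8)**2) - 6*58 = (30 + (-7)**2)/((-7)**2) - 1*348 = (30 + 49)/49 - 348 = (1/49)*79 - 348 = 79/49 - 348 = -16973/49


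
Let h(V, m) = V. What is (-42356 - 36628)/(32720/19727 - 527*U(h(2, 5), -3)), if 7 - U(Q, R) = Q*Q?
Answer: 1558117368/31155667 ≈ 50.011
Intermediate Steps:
U(Q, R) = 7 - Q² (U(Q, R) = 7 - Q*Q = 7 - Q²)
(-42356 - 36628)/(32720/19727 - 527*U(h(2, 5), -3)) = (-42356 - 36628)/(32720/19727 - 527*(7 - 1*2²)) = -78984/(32720*(1/19727) - 527*(7 - 1*4)) = -78984/(32720/19727 - 527*(7 - 4)) = -78984/(32720/19727 - 527*3) = -78984/(32720/19727 - 1581) = -78984/(-31155667/19727) = -78984*(-19727/31155667) = 1558117368/31155667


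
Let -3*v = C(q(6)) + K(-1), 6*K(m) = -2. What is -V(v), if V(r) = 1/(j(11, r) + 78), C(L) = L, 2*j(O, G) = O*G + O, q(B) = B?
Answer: -9/658 ≈ -0.013678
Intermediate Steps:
j(O, G) = O/2 + G*O/2 (j(O, G) = (O*G + O)/2 = (G*O + O)/2 = (O + G*O)/2 = O/2 + G*O/2)
K(m) = -⅓ (K(m) = (⅙)*(-2) = -⅓)
v = -17/9 (v = -(6 - ⅓)/3 = -⅓*17/3 = -17/9 ≈ -1.8889)
V(r) = 1/(167/2 + 11*r/2) (V(r) = 1/((½)*11*(1 + r) + 78) = 1/((11/2 + 11*r/2) + 78) = 1/(167/2 + 11*r/2))
-V(v) = -2/(167 + 11*(-17/9)) = -2/(167 - 187/9) = -2/1316/9 = -2*9/1316 = -1*9/658 = -9/658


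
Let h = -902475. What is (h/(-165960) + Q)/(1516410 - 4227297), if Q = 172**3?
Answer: -18766216279/9997751256 ≈ -1.8770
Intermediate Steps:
Q = 5088448
(h/(-165960) + Q)/(1516410 - 4227297) = (-902475/(-165960) + 5088448)/(1516410 - 4227297) = (-902475*(-1/165960) + 5088448)/(-2710887) = (20055/3688 + 5088448)*(-1/2710887) = (18766216279/3688)*(-1/2710887) = -18766216279/9997751256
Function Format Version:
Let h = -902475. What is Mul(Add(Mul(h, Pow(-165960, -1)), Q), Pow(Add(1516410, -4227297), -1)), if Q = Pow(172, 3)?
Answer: Rational(-18766216279, 9997751256) ≈ -1.8770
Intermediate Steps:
Q = 5088448
Mul(Add(Mul(h, Pow(-165960, -1)), Q), Pow(Add(1516410, -4227297), -1)) = Mul(Add(Mul(-902475, Pow(-165960, -1)), 5088448), Pow(Add(1516410, -4227297), -1)) = Mul(Add(Mul(-902475, Rational(-1, 165960)), 5088448), Pow(-2710887, -1)) = Mul(Add(Rational(20055, 3688), 5088448), Rational(-1, 2710887)) = Mul(Rational(18766216279, 3688), Rational(-1, 2710887)) = Rational(-18766216279, 9997751256)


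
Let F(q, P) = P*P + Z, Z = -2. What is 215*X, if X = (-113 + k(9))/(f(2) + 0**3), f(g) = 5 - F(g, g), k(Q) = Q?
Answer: -22360/3 ≈ -7453.3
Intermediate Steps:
F(q, P) = -2 + P**2 (F(q, P) = P*P - 2 = P**2 - 2 = -2 + P**2)
f(g) = 7 - g**2 (f(g) = 5 - (-2 + g**2) = 5 + (2 - g**2) = 7 - g**2)
X = -104/3 (X = (-113 + 9)/((7 - 1*2**2) + 0**3) = -104/((7 - 1*4) + 0) = -104/((7 - 4) + 0) = -104/(3 + 0) = -104/3 ≈ -34.667)
215*X = 215*(-104/3) = -22360/3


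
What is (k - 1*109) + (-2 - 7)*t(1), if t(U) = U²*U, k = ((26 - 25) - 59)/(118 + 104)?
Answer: -13127/111 ≈ -118.26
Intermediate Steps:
k = -29/111 (k = (1 - 59)/222 = -58*1/222 = -29/111 ≈ -0.26126)
t(U) = U³
(k - 1*109) + (-2 - 7)*t(1) = (-29/111 - 1*109) + (-2 - 7)*1³ = (-29/111 - 109) - 9*1 = -12128/111 - 9 = -13127/111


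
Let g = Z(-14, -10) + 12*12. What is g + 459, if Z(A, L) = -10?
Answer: 593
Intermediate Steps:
g = 134 (g = -10 + 12*12 = -10 + 144 = 134)
g + 459 = 134 + 459 = 593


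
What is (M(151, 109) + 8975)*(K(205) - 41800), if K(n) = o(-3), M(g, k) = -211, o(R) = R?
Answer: -366361492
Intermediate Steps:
K(n) = -3
(M(151, 109) + 8975)*(K(205) - 41800) = (-211 + 8975)*(-3 - 41800) = 8764*(-41803) = -366361492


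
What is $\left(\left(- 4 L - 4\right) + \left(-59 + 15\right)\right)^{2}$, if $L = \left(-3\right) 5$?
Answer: $144$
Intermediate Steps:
$L = -15$
$\left(\left(- 4 L - 4\right) + \left(-59 + 15\right)\right)^{2} = \left(\left(\left(-4\right) \left(-15\right) - 4\right) + \left(-59 + 15\right)\right)^{2} = \left(\left(60 - 4\right) - 44\right)^{2} = \left(56 - 44\right)^{2} = 12^{2} = 144$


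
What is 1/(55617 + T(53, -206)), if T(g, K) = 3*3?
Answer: 1/55626 ≈ 1.7977e-5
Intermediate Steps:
T(g, K) = 9
1/(55617 + T(53, -206)) = 1/(55617 + 9) = 1/55626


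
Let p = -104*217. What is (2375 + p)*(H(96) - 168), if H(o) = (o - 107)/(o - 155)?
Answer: 199930893/59 ≈ 3.3887e+6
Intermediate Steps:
H(o) = (-107 + o)/(-155 + o)
p = -22568
(2375 + p)*(H(96) - 168) = (2375 - 22568)*((-107 + 96)/(-155 + 96) - 168) = -20193*(-11/(-59) - 168) = -20193*(-1/59*(-11) - 168) = -20193*(11/59 - 168) = -20193*(-9901/59) = 199930893/59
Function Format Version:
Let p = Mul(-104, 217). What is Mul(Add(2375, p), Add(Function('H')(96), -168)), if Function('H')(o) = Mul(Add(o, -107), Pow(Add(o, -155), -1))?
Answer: Rational(199930893, 59) ≈ 3.3887e+6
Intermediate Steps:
Function('H')(o) = Mul(Pow(Add(-155, o), -1), Add(-107, o)) (Function('H')(o) = Mul(Add(-107, o), Pow(Add(-155, o), -1)) = Mul(Pow(Add(-155, o), -1), Add(-107, o)))
p = -22568
Mul(Add(2375, p), Add(Function('H')(96), -168)) = Mul(Add(2375, -22568), Add(Mul(Pow(Add(-155, 96), -1), Add(-107, 96)), -168)) = Mul(-20193, Add(Mul(Pow(-59, -1), -11), -168)) = Mul(-20193, Add(Mul(Rational(-1, 59), -11), -168)) = Mul(-20193, Add(Rational(11, 59), -168)) = Mul(-20193, Rational(-9901, 59)) = Rational(199930893, 59)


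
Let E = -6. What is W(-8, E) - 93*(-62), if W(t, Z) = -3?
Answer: 5763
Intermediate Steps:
W(-8, E) - 93*(-62) = -3 - 93*(-62) = -3 + 5766 = 5763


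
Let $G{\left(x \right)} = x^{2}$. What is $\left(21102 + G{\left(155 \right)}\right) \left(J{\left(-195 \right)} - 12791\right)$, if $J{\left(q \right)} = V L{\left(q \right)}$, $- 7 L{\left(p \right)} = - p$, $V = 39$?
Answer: $- \frac{4383727034}{7} \approx -6.2625 \cdot 10^{8}$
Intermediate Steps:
$L{\left(p \right)} = \frac{p}{7}$ ($L{\left(p \right)} = - \frac{\left(-1\right) p}{7} = \frac{p}{7}$)
$J{\left(q \right)} = \frac{39 q}{7}$ ($J{\left(q \right)} = 39 \frac{q}{7} = \frac{39 q}{7}$)
$\left(21102 + G{\left(155 \right)}\right) \left(J{\left(-195 \right)} - 12791\right) = \left(21102 + 155^{2}\right) \left(\frac{39}{7} \left(-195\right) - 12791\right) = \left(21102 + 24025\right) \left(- \frac{7605}{7} - 12791\right) = 45127 \left(- \frac{97142}{7}\right) = - \frac{4383727034}{7}$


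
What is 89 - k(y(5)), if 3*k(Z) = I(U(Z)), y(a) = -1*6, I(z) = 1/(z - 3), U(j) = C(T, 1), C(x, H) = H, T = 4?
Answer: 535/6 ≈ 89.167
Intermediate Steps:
U(j) = 1
I(z) = 1/(-3 + z)
y(a) = -6
k(Z) = -⅙ (k(Z) = 1/(3*(-3 + 1)) = (⅓)/(-2) = (⅓)*(-½) = -⅙)
89 - k(y(5)) = 89 - 1*(-⅙) = 89 + ⅙ = 535/6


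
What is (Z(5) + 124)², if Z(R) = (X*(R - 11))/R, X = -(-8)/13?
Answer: 64192144/4225 ≈ 15193.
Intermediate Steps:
X = 8/13 (X = -(-8)/13 = -1*(-8/13) = 8/13 ≈ 0.61539)
Z(R) = (-88/13 + 8*R/13)/R (Z(R) = (8*(R - 11)/13)/R = (8*(-11 + R)/13)/R = (-88/13 + 8*R/13)/R)
(Z(5) + 124)² = ((8/13)*(-11 + 5)/5 + 124)² = ((8/13)*(⅕)*(-6) + 124)² = (-48/65 + 124)² = (8012/65)² = 64192144/4225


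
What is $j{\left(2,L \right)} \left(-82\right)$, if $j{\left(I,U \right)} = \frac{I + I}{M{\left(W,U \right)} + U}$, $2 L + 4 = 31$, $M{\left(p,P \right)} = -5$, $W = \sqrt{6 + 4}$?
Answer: $- \frac{656}{17} \approx -38.588$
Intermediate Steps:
$W = \sqrt{10} \approx 3.1623$
$L = \frac{27}{2}$ ($L = -2 + \frac{1}{2} \cdot 31 = -2 + \frac{31}{2} = \frac{27}{2} \approx 13.5$)
$j{\left(I,U \right)} = \frac{2 I}{-5 + U}$ ($j{\left(I,U \right)} = \frac{I + I}{-5 + U} = \frac{2 I}{-5 + U}$)
$j{\left(2,L \right)} \left(-82\right) = 2 \cdot 2 \frac{1}{-5 + \frac{27}{2}} \left(-82\right) = 2 \cdot 2 \frac{1}{\frac{17}{2}} \left(-82\right) = 2 \cdot 2 \cdot \frac{2}{17} \left(-82\right) = \frac{8}{17} \left(-82\right) = - \frac{656}{17}$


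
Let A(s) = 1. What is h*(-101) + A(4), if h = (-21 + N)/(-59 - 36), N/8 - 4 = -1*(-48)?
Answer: 7998/19 ≈ 420.95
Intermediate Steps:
N = 416 (N = 32 + 8*(-1*(-48)) = 32 + 8*48 = 32 + 384 = 416)
h = -79/19 (h = (-21 + 416)/(-59 - 36) = 395/(-95) = 395*(-1/95) = -79/19 ≈ -4.1579)
h*(-101) + A(4) = -79/19*(-101) + 1 = 7979/19 + 1 = 7998/19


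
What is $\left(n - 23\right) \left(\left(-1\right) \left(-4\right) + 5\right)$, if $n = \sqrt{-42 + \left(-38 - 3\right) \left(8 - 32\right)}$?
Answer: $-207 + 9 \sqrt{942} \approx 69.228$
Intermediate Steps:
$n = \sqrt{942}$ ($n = \sqrt{-42 - -984} = \sqrt{-42 + 984} = \sqrt{942} \approx 30.692$)
$\left(n - 23\right) \left(\left(-1\right) \left(-4\right) + 5\right) = \left(\sqrt{942} - 23\right) \left(\left(-1\right) \left(-4\right) + 5\right) = \left(-23 + \sqrt{942}\right) \left(4 + 5\right) = \left(-23 + \sqrt{942}\right) 9 = -207 + 9 \sqrt{942}$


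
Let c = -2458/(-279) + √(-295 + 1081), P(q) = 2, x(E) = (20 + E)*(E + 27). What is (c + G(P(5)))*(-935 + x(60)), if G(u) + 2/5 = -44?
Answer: -59825840/279 + 6025*√786 ≈ -45515.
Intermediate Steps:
x(E) = (20 + E)*(27 + E)
G(u) = -222/5 (G(u) = -⅖ - 44 = -222/5)
c = 2458/279 + √786 (c = -2458*(-1/279) + √786 = 2458/279 + √786 ≈ 36.846)
(c + G(P(5)))*(-935 + x(60)) = ((2458/279 + √786) - 222/5)*(-935 + (540 + 60² + 47*60)) = (-49648/1395 + √786)*(-935 + (540 + 3600 + 2820)) = (-49648/1395 + √786)*(-935 + 6960) = (-49648/1395 + √786)*6025 = -59825840/279 + 6025*√786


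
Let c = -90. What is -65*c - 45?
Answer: 5805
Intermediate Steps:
-65*c - 45 = -65*(-90) - 45 = 5850 - 45 = 5805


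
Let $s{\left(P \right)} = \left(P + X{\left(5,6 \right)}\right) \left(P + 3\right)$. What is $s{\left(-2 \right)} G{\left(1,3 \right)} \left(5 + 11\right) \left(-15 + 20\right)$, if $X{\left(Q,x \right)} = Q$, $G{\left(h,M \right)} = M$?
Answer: $720$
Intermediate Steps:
$s{\left(P \right)} = \left(3 + P\right) \left(5 + P\right)$ ($s{\left(P \right)} = \left(P + 5\right) \left(P + 3\right) = \left(5 + P\right) \left(3 + P\right) = \left(3 + P\right) \left(5 + P\right)$)
$s{\left(-2 \right)} G{\left(1,3 \right)} \left(5 + 11\right) \left(-15 + 20\right) = \left(15 + \left(-2\right)^{2} + 8 \left(-2\right)\right) 3 \left(5 + 11\right) \left(-15 + 20\right) = \left(15 + 4 - 16\right) 3 \cdot 16 \cdot 5 = 3 \cdot 3 \cdot 80 = 9 \cdot 80 = 720$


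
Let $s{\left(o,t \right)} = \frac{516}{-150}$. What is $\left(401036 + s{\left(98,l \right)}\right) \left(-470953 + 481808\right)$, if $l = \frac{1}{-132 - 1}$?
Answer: $\frac{21766042194}{5} \approx 4.3532 \cdot 10^{9}$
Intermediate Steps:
$l = - \frac{1}{133}$ ($l = \frac{1}{-133} = - \frac{1}{133} \approx -0.0075188$)
$s{\left(o,t \right)} = - \frac{86}{25}$ ($s{\left(o,t \right)} = 516 \left(- \frac{1}{150}\right) = - \frac{86}{25}$)
$\left(401036 + s{\left(98,l \right)}\right) \left(-470953 + 481808\right) = \left(401036 - \frac{86}{25}\right) \left(-470953 + 481808\right) = \frac{10025814}{25} \cdot 10855 = \frac{21766042194}{5}$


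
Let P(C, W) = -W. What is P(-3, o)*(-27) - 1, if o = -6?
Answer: -163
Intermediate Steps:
P(-3, o)*(-27) - 1 = -1*(-6)*(-27) - 1 = 6*(-27) - 1 = -162 - 1 = -163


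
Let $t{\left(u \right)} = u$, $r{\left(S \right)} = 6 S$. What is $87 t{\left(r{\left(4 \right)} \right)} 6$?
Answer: $12528$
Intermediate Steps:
$87 t{\left(r{\left(4 \right)} \right)} 6 = 87 \cdot 6 \cdot 4 \cdot 6 = 87 \cdot 24 \cdot 6 = 2088 \cdot 6 = 12528$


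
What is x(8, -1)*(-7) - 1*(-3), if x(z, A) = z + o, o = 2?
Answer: -67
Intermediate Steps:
x(z, A) = 2 + z (x(z, A) = z + 2 = 2 + z)
x(8, -1)*(-7) - 1*(-3) = (2 + 8)*(-7) - 1*(-3) = 10*(-7) + 3 = -70 + 3 = -67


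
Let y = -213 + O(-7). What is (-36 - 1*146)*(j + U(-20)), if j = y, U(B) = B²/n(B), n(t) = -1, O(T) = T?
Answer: 112840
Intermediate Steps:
y = -220 (y = -213 - 7 = -220)
U(B) = -B² (U(B) = B²/(-1) = B²*(-1) = -B²)
j = -220
(-36 - 1*146)*(j + U(-20)) = (-36 - 1*146)*(-220 - 1*(-20)²) = (-36 - 146)*(-220 - 1*400) = -182*(-220 - 400) = -182*(-620) = 112840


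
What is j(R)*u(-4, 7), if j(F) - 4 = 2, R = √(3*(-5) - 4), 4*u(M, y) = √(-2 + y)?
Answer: 3*√5/2 ≈ 3.3541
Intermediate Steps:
u(M, y) = √(-2 + y)/4
R = I*√19 (R = √(-15 - 4) = √(-19) = I*√19 ≈ 4.3589*I)
j(F) = 6 (j(F) = 4 + 2 = 6)
j(R)*u(-4, 7) = 6*(√(-2 + 7)/4) = 6*(√5/4) = 3*√5/2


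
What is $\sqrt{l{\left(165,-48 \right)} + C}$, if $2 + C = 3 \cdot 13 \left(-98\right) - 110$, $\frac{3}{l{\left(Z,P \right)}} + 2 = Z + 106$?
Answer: $\frac{i \sqrt{284667367}}{269} \approx 62.721 i$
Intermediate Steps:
$l{\left(Z,P \right)} = \frac{3}{104 + Z}$ ($l{\left(Z,P \right)} = \frac{3}{-2 + \left(Z + 106\right)} = \frac{3}{-2 + \left(106 + Z\right)} = \frac{3}{104 + Z}$)
$C = -3934$ ($C = -2 + \left(3 \cdot 13 \left(-98\right) - 110\right) = -2 + \left(39 \left(-98\right) - 110\right) = -2 - 3932 = -3934$)
$\sqrt{l{\left(165,-48 \right)} + C} = \sqrt{\frac{3}{104 + 165} - 3934} = \sqrt{\frac{3}{269} - 3934} = \sqrt{- \frac{1058243}{269}} = \frac{i \sqrt{284667367}}{269}$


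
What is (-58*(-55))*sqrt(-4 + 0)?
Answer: 6380*I ≈ 6380.0*I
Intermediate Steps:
(-58*(-55))*sqrt(-4 + 0) = 3190*sqrt(-4) = 3190*(2*I) = 6380*I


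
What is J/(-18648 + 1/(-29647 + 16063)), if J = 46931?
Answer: -637510704/253314433 ≈ -2.5167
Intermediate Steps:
J/(-18648 + 1/(-29647 + 16063)) = 46931/(-18648 + 1/(-29647 + 16063)) = 46931/(-18648 + 1/(-13584)) = 46931/(-18648 - 1/13584) = 46931/(-253314433/13584) = 46931*(-13584/253314433) = -637510704/253314433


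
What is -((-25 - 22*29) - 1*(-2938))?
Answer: -2275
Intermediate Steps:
-((-25 - 22*29) - 1*(-2938)) = -((-25 - 638) + 2938) = -(-663 + 2938) = -1*2275 = -2275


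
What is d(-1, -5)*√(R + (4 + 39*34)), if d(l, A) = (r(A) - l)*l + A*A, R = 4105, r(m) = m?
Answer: 29*√5435 ≈ 2138.0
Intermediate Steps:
d(l, A) = A² + l*(A - l) (d(l, A) = (A - l)*l + A*A = l*(A - l) + A² = A² + l*(A - l))
d(-1, -5)*√(R + (4 + 39*34)) = ((-5)² - 1*(-1)² - 5*(-1))*√(4105 + (4 + 39*34)) = (25 - 1*1 + 5)*√(4105 + (4 + 1326)) = (25 - 1 + 5)*√(4105 + 1330) = 29*√5435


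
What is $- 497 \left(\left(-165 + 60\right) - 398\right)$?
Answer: $249991$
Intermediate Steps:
$- 497 \left(\left(-165 + 60\right) - 398\right) = - 497 \left(-105 - 398\right) = \left(-497\right) \left(-503\right) = 249991$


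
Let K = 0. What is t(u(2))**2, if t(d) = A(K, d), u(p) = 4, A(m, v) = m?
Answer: 0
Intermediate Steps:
t(d) = 0
t(u(2))**2 = 0**2 = 0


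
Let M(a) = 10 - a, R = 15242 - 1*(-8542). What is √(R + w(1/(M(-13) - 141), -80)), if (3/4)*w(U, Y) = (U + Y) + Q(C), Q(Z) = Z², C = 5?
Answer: √742831122/177 ≈ 153.98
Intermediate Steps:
R = 23784 (R = 15242 + 8542 = 23784)
w(U, Y) = 100/3 + 4*U/3 + 4*Y/3 (w(U, Y) = 4*((U + Y) + 5²)/3 = 4*((U + Y) + 25)/3 = 4*(25 + U + Y)/3 = 100/3 + 4*U/3 + 4*Y/3)
√(R + w(1/(M(-13) - 141), -80)) = √(23784 + (100/3 + 4/(3*((10 - 1*(-13)) - 141)) + (4/3)*(-80))) = √(23784 + (100/3 + 4/(3*((10 + 13) - 141)) - 320/3)) = √(23784 + (100/3 + 4/(3*(23 - 141)) - 320/3)) = √(23784 + (100/3 + (4/3)/(-118) - 320/3)) = √(23784 + (100/3 + (4/3)*(-1/118) - 320/3)) = √(23784 + (100/3 - 2/177 - 320/3)) = √(23784 - 12982/177) = √(4196786/177) = √742831122/177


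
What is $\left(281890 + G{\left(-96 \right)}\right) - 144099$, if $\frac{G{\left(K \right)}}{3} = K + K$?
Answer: $137215$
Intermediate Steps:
$G{\left(K \right)} = 6 K$ ($G{\left(K \right)} = 3 \left(K + K\right) = 3 \cdot 2 K = 6 K$)
$\left(281890 + G{\left(-96 \right)}\right) - 144099 = \left(281890 + 6 \left(-96\right)\right) - 144099 = \left(281890 - 576\right) - 144099 = 281314 - 144099 = 137215$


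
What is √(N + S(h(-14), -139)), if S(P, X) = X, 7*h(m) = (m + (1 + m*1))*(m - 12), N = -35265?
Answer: 2*I*√8851 ≈ 188.16*I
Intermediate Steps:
h(m) = (1 + 2*m)*(-12 + m)/7 (h(m) = ((m + (1 + m*1))*(m - 12))/7 = ((m + (1 + m))*(-12 + m))/7 = ((1 + 2*m)*(-12 + m))/7 = (1 + 2*m)*(-12 + m)/7)
√(N + S(h(-14), -139)) = √(-35265 - 139) = √(-35404) = 2*I*√8851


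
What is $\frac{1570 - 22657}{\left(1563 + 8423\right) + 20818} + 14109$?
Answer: $\frac{144864183}{10268} \approx 14108.0$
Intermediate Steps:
$\frac{1570 - 22657}{\left(1563 + 8423\right) + 20818} + 14109 = - \frac{21087}{9986 + 20818} + 14109 = - \frac{21087}{30804} + 14109 = \left(-21087\right) \frac{1}{30804} + 14109 = - \frac{7029}{10268} + 14109 = \frac{144864183}{10268}$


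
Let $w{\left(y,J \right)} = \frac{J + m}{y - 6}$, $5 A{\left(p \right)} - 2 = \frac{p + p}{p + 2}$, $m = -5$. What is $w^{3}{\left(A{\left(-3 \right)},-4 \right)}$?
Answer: $\frac{91125}{10648} \approx 8.5579$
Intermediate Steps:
$A{\left(p \right)} = \frac{2}{5} + \frac{2 p}{5 \left(2 + p\right)}$ ($A{\left(p \right)} = \frac{2}{5} + \frac{\left(p + p\right) \frac{1}{p + 2}}{5} = \frac{2}{5} + \frac{2 p \frac{1}{2 + p}}{5} = \frac{2}{5} + \frac{2 p}{5 \left(2 + p\right)}$)
$w{\left(y,J \right)} = \frac{-5 + J}{-6 + y}$ ($w{\left(y,J \right)} = \frac{J - 5}{y - 6} = \frac{-5 + J}{y - 6} = \frac{-5 + J}{-6 + y}$)
$w^{3}{\left(A{\left(-3 \right)},-4 \right)} = \left(\frac{-5 - 4}{-6 + \frac{4 \left(1 - 3\right)}{5 \left(2 - 3\right)}}\right)^{3} = \left(\frac{1}{-6 + \frac{4}{5} \frac{1}{-1} \left(-2\right)} \left(-9\right)\right)^{3} = \left(\frac{1}{-6 + \frac{4}{5} \left(-1\right) \left(-2\right)} \left(-9\right)\right)^{3} = \left(\frac{1}{-6 + \frac{8}{5}} \left(-9\right)\right)^{3} = \left(\frac{1}{- \frac{22}{5}} \left(-9\right)\right)^{3} = \left(\left(- \frac{5}{22}\right) \left(-9\right)\right)^{3} = \left(\frac{45}{22}\right)^{3} = \frac{91125}{10648}$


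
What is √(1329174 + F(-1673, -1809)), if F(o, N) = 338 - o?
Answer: √1331185 ≈ 1153.8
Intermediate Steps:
√(1329174 + F(-1673, -1809)) = √(1329174 + (338 - 1*(-1673))) = √(1329174 + (338 + 1673)) = √(1329174 + 2011) = √1331185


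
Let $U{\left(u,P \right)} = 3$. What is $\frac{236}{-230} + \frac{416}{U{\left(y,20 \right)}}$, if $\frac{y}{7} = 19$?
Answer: $\frac{47486}{345} \approx 137.64$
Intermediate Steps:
$y = 133$ ($y = 7 \cdot 19 = 133$)
$\frac{236}{-230} + \frac{416}{U{\left(y,20 \right)}} = \frac{236}{-230} + \frac{416}{3} = 236 \left(- \frac{1}{230}\right) + 416 \cdot \frac{1}{3} = - \frac{118}{115} + \frac{416}{3} = \frac{47486}{345}$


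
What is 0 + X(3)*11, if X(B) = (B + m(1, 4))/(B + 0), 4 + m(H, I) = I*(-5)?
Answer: -77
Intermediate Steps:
m(H, I) = -4 - 5*I (m(H, I) = -4 + I*(-5) = -4 - 5*I)
X(B) = (-24 + B)/B (X(B) = (B + (-4 - 5*4))/(B + 0) = (B + (-4 - 20))/B = (B - 24)/B = (-24 + B)/B)
0 + X(3)*11 = 0 + ((-24 + 3)/3)*11 = 0 + ((⅓)*(-21))*11 = 0 - 7*11 = 0 - 77 = -77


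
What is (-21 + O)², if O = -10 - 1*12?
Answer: 1849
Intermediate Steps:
O = -22 (O = -10 - 12 = -22)
(-21 + O)² = (-21 - 22)² = (-43)² = 1849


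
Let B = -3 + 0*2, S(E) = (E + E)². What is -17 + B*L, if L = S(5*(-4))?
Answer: -4817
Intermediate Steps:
S(E) = 4*E² (S(E) = (2*E)² = 4*E²)
L = 1600 (L = 4*(5*(-4))² = 4*(-20)² = 4*400 = 1600)
B = -3 (B = -3 + 0 = -3)
-17 + B*L = -17 - 3*1600 = -17 - 4800 = -4817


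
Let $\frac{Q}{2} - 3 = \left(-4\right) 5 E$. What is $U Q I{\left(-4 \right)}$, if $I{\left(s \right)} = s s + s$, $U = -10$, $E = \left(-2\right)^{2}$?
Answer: $18480$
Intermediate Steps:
$E = 4$
$I{\left(s \right)} = s + s^{2}$ ($I{\left(s \right)} = s^{2} + s = s + s^{2}$)
$Q = -154$ ($Q = 6 + 2 \left(-4\right) 5 \cdot 4 = 6 + 2 \left(\left(-20\right) 4\right) = 6 + 2 \left(-80\right) = 6 - 160 = -154$)
$U Q I{\left(-4 \right)} = \left(-10\right) \left(-154\right) \left(- 4 \left(1 - 4\right)\right) = 1540 \left(\left(-4\right) \left(-3\right)\right) = 1540 \cdot 12 = 18480$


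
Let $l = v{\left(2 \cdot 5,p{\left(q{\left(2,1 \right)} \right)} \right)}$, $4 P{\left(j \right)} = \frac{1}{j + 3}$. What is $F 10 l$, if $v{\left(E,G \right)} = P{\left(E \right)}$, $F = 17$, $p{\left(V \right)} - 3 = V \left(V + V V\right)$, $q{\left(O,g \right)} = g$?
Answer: $\frac{85}{26} \approx 3.2692$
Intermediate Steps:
$P{\left(j \right)} = \frac{1}{4 \left(3 + j\right)}$ ($P{\left(j \right)} = \frac{1}{4 \left(j + 3\right)} = \frac{1}{4 \left(3 + j\right)}$)
$p{\left(V \right)} = 3 + V \left(V + V^{2}\right)$ ($p{\left(V \right)} = 3 + V \left(V + V V\right) = 3 + V \left(V + V^{2}\right)$)
$v{\left(E,G \right)} = \frac{1}{4 \left(3 + E\right)}$
$l = \frac{1}{52}$ ($l = \frac{1}{4 \left(3 + 2 \cdot 5\right)} = \frac{1}{4 \left(3 + 10\right)} = \frac{1}{4 \cdot 13} = \frac{1}{4} \cdot \frac{1}{13} = \frac{1}{52} \approx 0.019231$)
$F 10 l = 17 \cdot 10 \cdot \frac{1}{52} = 170 \cdot \frac{1}{52} = \frac{85}{26}$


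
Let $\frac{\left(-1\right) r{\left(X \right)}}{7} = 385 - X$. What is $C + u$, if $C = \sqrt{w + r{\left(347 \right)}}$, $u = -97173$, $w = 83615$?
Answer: $-97173 + 63 \sqrt{21} \approx -96884.0$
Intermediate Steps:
$r{\left(X \right)} = -2695 + 7 X$ ($r{\left(X \right)} = - 7 \left(385 - X\right) = -2695 + 7 X$)
$C = 63 \sqrt{21}$ ($C = \sqrt{83615 + \left(-2695 + 7 \cdot 347\right)} = \sqrt{83615 + \left(-2695 + 2429\right)} = \sqrt{83615 - 266} = \sqrt{83349} = 63 \sqrt{21} \approx 288.7$)
$C + u = 63 \sqrt{21} - 97173 = -97173 + 63 \sqrt{21}$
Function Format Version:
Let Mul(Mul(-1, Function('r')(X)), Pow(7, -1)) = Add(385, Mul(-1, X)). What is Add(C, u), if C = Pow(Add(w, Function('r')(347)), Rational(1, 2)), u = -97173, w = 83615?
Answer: Add(-97173, Mul(63, Pow(21, Rational(1, 2)))) ≈ -96884.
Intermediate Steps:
Function('r')(X) = Add(-2695, Mul(7, X)) (Function('r')(X) = Mul(-7, Add(385, Mul(-1, X))) = Add(-2695, Mul(7, X)))
C = Mul(63, Pow(21, Rational(1, 2))) (C = Pow(Add(83615, Add(-2695, Mul(7, 347))), Rational(1, 2)) = Pow(Add(83615, Add(-2695, 2429)), Rational(1, 2)) = Pow(Add(83615, -266), Rational(1, 2)) = Pow(83349, Rational(1, 2)) = Mul(63, Pow(21, Rational(1, 2))) ≈ 288.70)
Add(C, u) = Add(Mul(63, Pow(21, Rational(1, 2))), -97173) = Add(-97173, Mul(63, Pow(21, Rational(1, 2))))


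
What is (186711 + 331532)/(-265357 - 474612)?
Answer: -518243/739969 ≈ -0.70036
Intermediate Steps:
(186711 + 331532)/(-265357 - 474612) = 518243/(-739969) = 518243*(-1/739969) = -518243/739969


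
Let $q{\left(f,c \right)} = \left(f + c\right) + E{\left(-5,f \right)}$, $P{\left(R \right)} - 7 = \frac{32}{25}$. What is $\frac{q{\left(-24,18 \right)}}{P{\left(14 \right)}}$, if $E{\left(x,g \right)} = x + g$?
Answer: $- \frac{875}{207} \approx -4.2271$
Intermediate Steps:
$E{\left(x,g \right)} = g + x$
$P{\left(R \right)} = \frac{207}{25}$ ($P{\left(R \right)} = 7 + \frac{32}{25} = \frac{207}{25}$)
$q{\left(f,c \right)} = -5 + c + 2 f$ ($q{\left(f,c \right)} = \left(f + c\right) + \left(f - 5\right) = \left(c + f\right) + \left(-5 + f\right) = -5 + c + 2 f$)
$\frac{q{\left(-24,18 \right)}}{P{\left(14 \right)}} = \frac{-5 + 18 + 2 \left(-24\right)}{\frac{207}{25}} = \left(-5 + 18 - 48\right) \frac{25}{207} = \left(-35\right) \frac{25}{207} = - \frac{875}{207}$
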